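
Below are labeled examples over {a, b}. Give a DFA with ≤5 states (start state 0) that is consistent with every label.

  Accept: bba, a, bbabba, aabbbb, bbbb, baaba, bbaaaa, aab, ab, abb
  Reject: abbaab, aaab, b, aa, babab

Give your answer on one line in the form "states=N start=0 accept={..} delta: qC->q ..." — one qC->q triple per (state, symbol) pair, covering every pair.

states=5 start=0 accept={0,1,3} delta: 0a->1 0b->2 1a->2 1b->1 2a->3 2b->3 3a->0 3b->4 4a->0 4b->1

State merging on the prefix tree: take the shortest (then alphabetical) example prefix whose next move is undefined and point that move at state 0, else 1, else 2, ...; a target is out if some Accept/Reject pair would then sit in one state with the same input left (inseparable). If every existing state is out, open a new one.
a: 0a undefined. 0a->0: no, a/aa meet in 0. Open state 1: 0a->1.
b: 0b undefined. 0b->0: no, bbbb/b meet in 0. 0b->1: no, a/b meet in 1. Open state 2: 0b->2.
aa: 1a undefined. 1a->0: no, aab/b meet in 2. 1a->1: no, a/aa meet in 1. 1a->2: ok.
ab: 1b undefined. 1b->0: no, abb/b meet in 2. 1b->1: ok.
ba: 2a undefined. 2a->0: no, baaba/abbaab meet in 2. 2a->1: no, a/abbaab meet in 1. 2a->2: no, aab/abbaab meet in 2 with "b" left. Open state 3: 2a->3.
bb: 2b undefined. 2b->0: no, bbabba/b meet in 2. 2b->1: no, bba/b meet in 2. 2b->2: no, aabbbb/b meet in 2. 2b->3: ok.
baa: 3a undefined. 3a->0: ok.
bab: 3b undefined. 3b->0: no, bba/abbaab meet in 0. 3b->1: no, a/abbaab meet in 1. 3b->2: no, aabbbb/abbaab meet in 2. 3b->3: no, aabbbb/abbaab meet in 3. Open state 4: 3b->4.
baba: 4a undefined. 4a->0: ok.
bbbb: 4b undefined. 4b->0: no, aabbbb/b meet in 2. 4b->1: ok.
All examples now run through 5 states with every (state, symbol) defined. Accept strings end in {0,1,3}, Reject strings end in {2,4}; accept={0,1,3}.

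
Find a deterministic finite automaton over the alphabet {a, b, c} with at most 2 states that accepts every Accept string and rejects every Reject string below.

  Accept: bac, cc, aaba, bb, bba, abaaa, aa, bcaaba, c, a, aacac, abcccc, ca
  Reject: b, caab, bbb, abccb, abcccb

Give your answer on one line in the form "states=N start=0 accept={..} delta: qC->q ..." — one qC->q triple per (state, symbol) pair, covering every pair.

Grow the machine one transition at a time. Run the examples from 0; the earliest place one falls off (shortest prefix, ties alphabetical) gets sent to the lowest-numbered state that keeps every Accept/Reject pair distinguishable — a pair clashes when both reach the same state with identical unread suffix — and to a fresh state only if none does.
a: 0a undefined. 0a->0: ok.
b: 0b undefined. 0b->0: no, aaba/b meet in 0. Open state 1: 0b->1.
c: 0c undefined. 0c->0: ok.
ba: 1a undefined. 1a->0: ok.
bb: 1b undefined. 1b->0: ok.
bc: 1c undefined. 1c->0: ok.
All examples now run through 2 states with every (state, symbol) defined. Accept strings end in {0}, Reject strings end in {1}; accept={0}.

states=2 start=0 accept={0} delta: 0a->0 0b->1 0c->0 1a->0 1b->0 1c->0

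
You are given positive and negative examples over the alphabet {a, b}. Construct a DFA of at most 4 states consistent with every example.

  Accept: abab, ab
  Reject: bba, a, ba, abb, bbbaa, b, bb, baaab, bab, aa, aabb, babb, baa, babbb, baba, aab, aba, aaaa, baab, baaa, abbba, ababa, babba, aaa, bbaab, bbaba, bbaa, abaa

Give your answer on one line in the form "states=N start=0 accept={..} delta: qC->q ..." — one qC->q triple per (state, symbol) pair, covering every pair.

states=4 start=0 accept={3} delta: 0a->1 0b->2 1a->0 1b->3 2a->2 2b->0 3a->1 3b->0

Grow the machine one transition at a time. Run the examples from 0; the earliest place one falls off (shortest prefix, ties alphabetical) gets sent to the lowest-numbered state that keeps every Accept/Reject pair distinguishable — a pair clashes when both reach the same state with identical unread suffix — and to a fresh state only if none does.
a: 0a undefined. 0a->0: no, abab/bab meet in 0 with "bab" left. Open state 1: 0a->1.
b: 0b undefined. 0b->0: no, ab/bab meet in 1 with "b" left. 0b->1: no, ab/bb meet in 1 with "b" left. Open state 2: 0b->2.
aa: 1a undefined. 1a->0: ok.
ab: 1b undefined. 1b->0: no, abab/aa meet in 0. 1b->1: no, abab/b meet in 2. 1b->2: no, abab/bab meet in 2 with "ab" left. Open state 3: 1b->3.
ba: 2a undefined. 2a->0: no, ab/baab meet in 3. 2a->1: no, ab/baaab meet in 3. 2a->2: ok.
bb: 2b undefined. 2b->0: ok.
aba: 3a undefined. 3a->0: no, abab/ba meet in 2. 3a->1: ok.
abb: 3b undefined. 3b->0: ok.
All examples now run through 4 states with every (state, symbol) defined. Accept strings end in {3}, Reject strings end in {0,1,2}; accept={3}.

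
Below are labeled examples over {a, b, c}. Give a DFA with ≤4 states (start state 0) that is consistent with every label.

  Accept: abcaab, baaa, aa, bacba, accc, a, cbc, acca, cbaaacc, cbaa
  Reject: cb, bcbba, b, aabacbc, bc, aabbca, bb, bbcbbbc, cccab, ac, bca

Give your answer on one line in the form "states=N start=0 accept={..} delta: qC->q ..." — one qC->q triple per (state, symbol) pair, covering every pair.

Fold the examples into a partial DFA from state 0: repeatedly fix the first undefined (state, symbol) met by the shortest-then-alphabetical prefix, trying targets in increasing order and rejecting any under which an Accept and a Reject string meet in one state with the same remainder; add a state when all current targets are rejected. Accepting states are where Accept strings end.
a: 0a undefined. 0a->0: ok.
b: 0b undefined. 0b->0: no, baaa/b meet in 0. Open state 1: 0b->1.
c: 0c undefined. 0c->0: no, aa/ac meet in 0. 0c->1: no, acca/bca meet in 1 with "ca" left. Open state 2: 0c->2.
ba: 1a undefined. 1a->0: no, cbc/aabacbc meet in 2 with "bc" left. 1a->1: no, baaa/b meet in 1. 1a->2: ok.
bb: 1b undefined. 1b->0: no, aa/bb meet in 0. 1b->1: ok.
bc: 1c undefined. 1c->0: no, abcaab/b meet in 1. 1c->1: ok.
cb: 2b undefined. 2b->0: no, aa/cb meet in 0. 2b->1: no, cbc/cb meet in 1. 2b->2: ok.
cc: 2c undefined. 2c->0: no, abcaab/cccab meet in 2 with "ab" left. 2c->1: no, bacba/cb meet in 2. 2c->2: no, abcaab/cccab meet in 2 with "ab" left. Open state 3: 2c->3.
baa: 2a undefined. 2a->0: no, abcaab/b meet in 1. 2a->1: no, abcaab/b meet in 1. 2a->2: no, abcaab/cb meet in 2. 2a->3: ok.
ccc: 3c undefined. 3c->0: ok.
acca: 3a undefined. 3a->0: ok.
bacb: 3b undefined. 3b->0: ok.
All examples now run through 4 states with every (state, symbol) defined. Accept strings end in {0,3}, Reject strings end in {1,2}; accept={0,3}.

states=4 start=0 accept={0,3} delta: 0a->0 0b->1 0c->2 1a->2 1b->1 1c->1 2a->3 2b->2 2c->3 3a->0 3b->0 3c->0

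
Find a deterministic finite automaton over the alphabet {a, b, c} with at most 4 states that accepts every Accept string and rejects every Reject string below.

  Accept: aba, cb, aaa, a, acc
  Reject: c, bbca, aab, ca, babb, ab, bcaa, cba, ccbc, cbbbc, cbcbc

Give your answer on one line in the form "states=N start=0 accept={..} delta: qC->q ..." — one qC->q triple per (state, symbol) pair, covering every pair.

states=4 start=0 accept={0,3} delta: 0a->0 0b->1 0c->2 1a->0 1b->1 1c->2 2a->2 2b->3 2c->0 3a->1 3b->0 3c->0

Grow the machine one transition at a time. Run the examples from 0; the earliest place one falls off (shortest prefix, ties alphabetical) gets sent to the lowest-numbered state that keeps every Accept/Reject pair distinguishable — a pair clashes when both reach the same state with identical unread suffix — and to a fresh state only if none does.
a: 0a undefined. 0a->0: ok.
b: 0b undefined. 0b->0: no, aba/aab meet in 0. Open state 1: 0b->1.
c: 0c undefined. 0c->0: no, aba/cba meet in 1 with "a" left. 0c->1: no, aba/ca meet in 1 with "a" left. Open state 2: 0c->2.
ba: 1a undefined. 1a->0: ok.
bb: 1b undefined. 1b->0: no, aba/babb meet in 0. 1b->1: ok.
bc: 1c undefined. 1c->0: no, aba/bbca meet in 0. 1c->1: no, aba/bbca meet in 0. 1c->2: ok.
ca: 2a undefined. 2a->0: no, aba/bbca meet in 0. 2a->1: no, aba/bcaa meet in 0. 2a->2: ok.
cb: 2b undefined. 2b->0: no, aba/cba meet in 0. 2b->1: no, aba/cba meet in 0. 2b->2: no, cb/c meet in 2. Open state 3: 2b->3.
cc: 2c undefined. 2c->0: ok.
cba: 3a undefined. 3a->0: no, aba/cba meet in 0. 3a->1: ok.
cbb: 3b undefined. 3b->0: ok.
cbc: 3c undefined. 3c->0: ok.
All examples now run through 4 states with every (state, symbol) defined. Accept strings end in {0,3}, Reject strings end in {1,2}; accept={0,3}.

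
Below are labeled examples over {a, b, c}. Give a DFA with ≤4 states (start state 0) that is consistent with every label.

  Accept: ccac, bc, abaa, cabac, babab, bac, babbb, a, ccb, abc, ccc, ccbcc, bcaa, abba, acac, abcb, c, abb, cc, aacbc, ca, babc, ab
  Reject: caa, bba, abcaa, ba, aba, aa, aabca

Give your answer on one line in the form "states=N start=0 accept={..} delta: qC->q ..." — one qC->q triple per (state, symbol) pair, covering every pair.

states=4 start=0 accept={0,1,3} delta: 0a->1 0b->1 0c->0 1a->2 1b->3 1c->1 2a->0 2b->1 2c->0 3a->2 3b->0 3c->0

Grow the machine one transition at a time. Run the examples from 0; the earliest place one falls off (shortest prefix, ties alphabetical) gets sent to the lowest-numbered state that keeps every Accept/Reject pair distinguishable — a pair clashes when both reach the same state with identical unread suffix — and to a fresh state only if none does.
a: 0a undefined. 0a->0: no, a/aa meet in 0. Open state 1: 0a->1.
b: 0b undefined. 0b->0: no, a/bba meet in 1. 0b->1: ok.
c: 0c undefined. 0c->0: ok.
aa: 1a undefined. 1a->0: no, bac/caa meet in 0. 1a->1: no, a/caa meet in 1. Open state 2: 1a->2.
ab: 1b undefined. 1b->0: no, abaa/caa meet in 2. 1b->1: no, bcaa/abcaa meet in 1 with "caa" left. 1b->2: no, ab/caa meet in 2. Open state 3: 1b->3.
ac: 1c undefined. 1c->0: no, bcaa/caa meet in 2. 1c->1: ok.
aab: 2b undefined. 2b->0: no, ccac/aabca meet in 1. 2b->1: ok.
aac: 2c undefined. 2c->0: ok.
aba: 3a undefined. 3a->0: no, cabac/bba meet in 0. 3a->1: no, ccac/bba meet in 1. 3a->2: ok.
abb: 3b undefined. 3b->0: ok.
abc: 3c undefined. 3c->0: ok.
abaa: 2a undefined. 2a->0: ok.
All examples now run through 4 states with every (state, symbol) defined. Accept strings end in {0,1,3}, Reject strings end in {2}; accept={0,1,3}.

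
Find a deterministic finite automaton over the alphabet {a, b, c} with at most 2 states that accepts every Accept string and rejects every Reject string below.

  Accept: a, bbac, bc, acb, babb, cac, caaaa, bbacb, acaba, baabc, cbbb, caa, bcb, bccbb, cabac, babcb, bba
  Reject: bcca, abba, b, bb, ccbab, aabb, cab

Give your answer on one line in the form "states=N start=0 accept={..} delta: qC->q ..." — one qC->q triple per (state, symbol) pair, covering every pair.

states=2 start=0 accept={1} delta: 0a->1 0b->0 0c->1 1a->0 1b->1 1c->1

State merging on the prefix tree: take the shortest (then alphabetical) example prefix whose next move is undefined and point that move at state 0, else 1, else 2, ...; a target is out if some Accept/Reject pair would then sit in one state with the same input left (inseparable). If every existing state is out, open a new one.
a: 0a undefined. 0a->0: no, bba/abba meet in 0 with "bba" left. Open state 1: 0a->1.
b: 0b undefined. 0b->0: ok.
c: 0c undefined. 0c->0: no, a/bcca meet in 1. 0c->1: ok.
aa: 1a undefined. 1a->0: ok.
ab: 1b undefined. 1b->0: no, a/abba meet in 1. 1b->1: ok.
ac: 1c undefined. 1c->0: no, a/bcca meet in 1. 1c->1: ok.
All examples now run through 2 states with every (state, symbol) defined. Accept strings end in {1}, Reject strings end in {0}; accept={1}.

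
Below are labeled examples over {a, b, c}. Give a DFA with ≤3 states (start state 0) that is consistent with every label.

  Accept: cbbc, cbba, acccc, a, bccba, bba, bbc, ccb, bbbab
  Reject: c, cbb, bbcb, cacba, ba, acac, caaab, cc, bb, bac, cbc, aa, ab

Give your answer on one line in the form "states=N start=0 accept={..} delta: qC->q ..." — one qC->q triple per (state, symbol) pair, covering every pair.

State merging on the prefix tree: take the shortest (then alphabetical) example prefix whose next move is undefined and point that move at state 0, else 1, else 2, ...; a target is out if some Accept/Reject pair would then sit in one state with the same input left (inseparable). If every existing state is out, open a new one.
a: 0a undefined. 0a->0: no, a/aa meet in 0. Open state 1: 0a->1.
b: 0b undefined. 0b->0: no, a/ba meet in 1. 0b->1: ok.
c: 0c undefined. 0c->0: ok.
aa: 1a undefined. 1a->0: ok.
ab: 1b undefined. 1b->0: no, cbbc/c meet in 0. 1b->1: no, cbbc/cbc meet in 1 with "c" left. Open state 2: 1b->2.
ac: 1c undefined. 1c->0: no, acccc/c meet in 0. 1c->1: no, cbba/cacba meet in 2 with "a" left. 1c->2: ok.
aca: 2a undefined. 2a->0: no, cbba/c meet in 0. 2a->1: ok.
acc: 2c undefined. 2c->0: no, cbbc/c meet in 0. 2c->1: ok.
bbb: 2b undefined. 2b->0: no, cbbc/cacba meet in 1. 2b->1: ok.
All examples now run through 3 states with every (state, symbol) defined. Accept strings end in {1}, Reject strings end in {0,2}; accept={1}.

states=3 start=0 accept={1} delta: 0a->1 0b->1 0c->0 1a->0 1b->2 1c->2 2a->1 2b->1 2c->1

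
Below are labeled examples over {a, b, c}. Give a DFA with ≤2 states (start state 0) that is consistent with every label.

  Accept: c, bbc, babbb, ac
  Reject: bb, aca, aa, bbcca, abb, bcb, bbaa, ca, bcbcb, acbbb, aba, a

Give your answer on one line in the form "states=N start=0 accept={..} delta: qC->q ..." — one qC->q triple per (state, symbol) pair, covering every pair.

Fold the examples into a partial DFA from state 0: repeatedly fix the first undefined (state, symbol) met by the shortest-then-alphabetical prefix, trying targets in increasing order and rejecting any under which an Accept and a Reject string meet in one state with the same remainder; add a state when all current targets are rejected. Accepting states are where Accept strings end.
a: 0a undefined. 0a->0: ok.
b: 0b undefined. 0b->0: no, babbb/bb meet in 0. Open state 1: 0b->1.
c: 0c undefined. 0c->0: no, c/aca meet in 0. 0c->1: ok.
ba: 1a undefined. 1a->0: ok.
bb: 1b undefined. 1b->0: ok.
bc: 1c undefined. 1c->0: no, c/bcb meet in 1. 1c->1: ok.
All examples now run through 2 states with every (state, symbol) defined. Accept strings end in {1}, Reject strings end in {0}; accept={1}.

states=2 start=0 accept={1} delta: 0a->0 0b->1 0c->1 1a->0 1b->0 1c->1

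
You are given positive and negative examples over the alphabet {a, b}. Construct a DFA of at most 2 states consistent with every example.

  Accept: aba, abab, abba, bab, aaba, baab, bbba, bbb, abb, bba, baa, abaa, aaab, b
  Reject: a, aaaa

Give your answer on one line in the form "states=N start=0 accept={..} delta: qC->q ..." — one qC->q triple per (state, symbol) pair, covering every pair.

states=2 start=0 accept={1} delta: 0a->0 0b->1 1a->1 1b->1

Grow the machine one transition at a time. Run the examples from 0; the earliest place one falls off (shortest prefix, ties alphabetical) gets sent to the lowest-numbered state that keeps every Accept/Reject pair distinguishable — a pair clashes when both reach the same state with identical unread suffix — and to a fresh state only if none does.
a: 0a undefined. 0a->0: ok.
b: 0b undefined. 0b->0: no, aba/a meet in 0. Open state 1: 0b->1.
ba: 1a undefined. 1a->0: no, aba/a meet in 0. 1a->1: ok.
bb: 1b undefined. 1b->0: no, abab/a meet in 0. 1b->1: ok.
All examples now run through 2 states with every (state, symbol) defined. Accept strings end in {1}, Reject strings end in {0}; accept={1}.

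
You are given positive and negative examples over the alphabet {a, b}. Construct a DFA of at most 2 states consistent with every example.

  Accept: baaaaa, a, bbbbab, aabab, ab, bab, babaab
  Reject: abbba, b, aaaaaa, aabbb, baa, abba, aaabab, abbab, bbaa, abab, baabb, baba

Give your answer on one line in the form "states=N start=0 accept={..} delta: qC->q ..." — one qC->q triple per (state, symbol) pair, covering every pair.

Grow the machine one transition at a time. Run the examples from 0; the earliest place one falls off (shortest prefix, ties alphabetical) gets sent to the lowest-numbered state that keeps every Accept/Reject pair distinguishable — a pair clashes when both reach the same state with identical unread suffix — and to a fresh state only if none does.
a: 0a undefined. 0a->0: no, a/aaaaaa meet in 0. Open state 1: 0a->1.
b: 0b undefined. 0b->0: ok.
aa: 1a undefined. 1a->0: ok.
ab: 1b undefined. 1b->0: no, baaaaa/abbba meet in 1. 1b->1: ok.
All examples now run through 2 states with every (state, symbol) defined. Accept strings end in {1}, Reject strings end in {0}; accept={1}.

states=2 start=0 accept={1} delta: 0a->1 0b->0 1a->0 1b->1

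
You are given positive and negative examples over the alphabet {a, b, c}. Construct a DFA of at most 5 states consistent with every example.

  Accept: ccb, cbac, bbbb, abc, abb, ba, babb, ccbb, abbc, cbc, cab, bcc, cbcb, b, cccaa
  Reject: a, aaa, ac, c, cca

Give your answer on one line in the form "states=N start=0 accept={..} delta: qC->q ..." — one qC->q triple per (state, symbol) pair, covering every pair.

Grow the machine one transition at a time. Run the examples from 0; the earliest place one falls off (shortest prefix, ties alphabetical) gets sent to the lowest-numbered state that keeps every Accept/Reject pair distinguishable — a pair clashes when both reach the same state with identical unread suffix — and to a fresh state only if none does.
a: 0a undefined. 0a->0: ok.
b: 0b undefined. 0b->0: no, bbbb/a meet in 0. Open state 1: 0b->1.
c: 0c undefined. 0c->0: no, cccaa/a meet in 0. 0c->1: no, b/ac meet in 1. Open state 2: 0c->2.
ba: 1a undefined. 1a->0: no, ba/a meet in 0. 1a->1: ok.
bb: 1b undefined. 1b->0: no, bbbb/a meet in 0. 1b->1: ok.
bc: 1c undefined. 1c->0: no, abc/a meet in 0. 1c->1: ok.
ca: 2a undefined. 2a->0: ok.
cb: 2b undefined. 2b->0: no, cbac/ac meet in 2. 2b->1: ok.
cc: 2c undefined. 2c->0: no, cccaa/a meet in 0. 2c->1: no, ccb/cca meet in 1. 2c->2: no, cccaa/a meet in 0. Open state 3: 2c->3.
cca: 3a undefined. 3a->0: ok.
ccb: 3b undefined. 3b->0: no, ccb/a meet in 0. 3b->1: ok.
ccc: 3c undefined. 3c->0: no, cccaa/a meet in 0. 3c->1: ok.
All examples now run through 4 states with every (state, symbol) defined. Accept strings end in {1}, Reject strings end in {0,2}; accept={1}.

states=4 start=0 accept={1} delta: 0a->0 0b->1 0c->2 1a->1 1b->1 1c->1 2a->0 2b->1 2c->3 3a->0 3b->1 3c->1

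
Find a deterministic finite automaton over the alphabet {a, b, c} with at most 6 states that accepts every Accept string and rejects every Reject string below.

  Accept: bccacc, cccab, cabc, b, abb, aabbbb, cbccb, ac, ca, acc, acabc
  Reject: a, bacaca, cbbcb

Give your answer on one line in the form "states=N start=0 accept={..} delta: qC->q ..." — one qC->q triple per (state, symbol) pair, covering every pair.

states=3 start=0 accept={1,2} delta: 0a->0 0b->1 0c->1 1a->1 1b->1 1c->2 2a->2 2b->0 2c->0

State merging on the prefix tree: take the shortest (then alphabetical) example prefix whose next move is undefined and point that move at state 0, else 1, else 2, ...; a target is out if some Accept/Reject pair would then sit in one state with the same input left (inseparable). If every existing state is out, open a new one.
a: 0a undefined. 0a->0: ok.
b: 0b undefined. 0b->0: no, b/a meet in 0. Open state 1: 0b->1.
c: 0c undefined. 0c->0: no, ac/a meet in 0. 0c->1: ok.
ba: 1a undefined. 1a->0: no, ca/a meet in 0. 1a->1: ok.
bc: 1c undefined. 1c->0: no, bccacc/bacaca meet in 1. 1c->1: no, bccacc/bacaca meet in 1. Open state 2: 1c->2.
cb: 1b undefined. 1b->0: no, abb/a meet in 0. 1b->1: ok.
bcc: 2c undefined. 2c->0: ok.
baca: 2a undefined. 2a->0: no, cccab/bacaca meet in 1. 2a->1: no, cccab/bacaca meet in 1. 2a->2: ok.
cbbcb: 2b undefined. 2b->0: ok.
All examples now run through 3 states with every (state, symbol) defined. Accept strings end in {1,2}, Reject strings end in {0}; accept={1,2}.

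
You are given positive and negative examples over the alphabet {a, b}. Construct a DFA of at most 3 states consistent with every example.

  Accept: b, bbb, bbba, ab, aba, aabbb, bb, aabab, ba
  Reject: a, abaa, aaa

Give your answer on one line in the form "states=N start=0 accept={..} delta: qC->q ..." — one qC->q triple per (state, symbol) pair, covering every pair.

states=3 start=0 accept={1,2} delta: 0a->0 0b->1 1a->2 1b->1 2a->0 2b->1

Grow the machine one transition at a time. Run the examples from 0; the earliest place one falls off (shortest prefix, ties alphabetical) gets sent to the lowest-numbered state that keeps every Accept/Reject pair distinguishable — a pair clashes when both reach the same state with identical unread suffix — and to a fresh state only if none does.
a: 0a undefined. 0a->0: ok.
b: 0b undefined. 0b->0: no, b/a meet in 0. Open state 1: 0b->1.
ba: 1a undefined. 1a->0: no, aba/a meet in 0. 1a->1: no, b/abaa meet in 1. Open state 2: 1a->2.
bb: 1b undefined. 1b->0: no, bb/a meet in 0. 1b->1: ok.
abaa: 2a undefined. 2a->0: ok.
aabab: 2b undefined. 2b->0: no, aabab/a meet in 0. 2b->1: ok.
All examples now run through 3 states with every (state, symbol) defined. Accept strings end in {1,2}, Reject strings end in {0}; accept={1,2}.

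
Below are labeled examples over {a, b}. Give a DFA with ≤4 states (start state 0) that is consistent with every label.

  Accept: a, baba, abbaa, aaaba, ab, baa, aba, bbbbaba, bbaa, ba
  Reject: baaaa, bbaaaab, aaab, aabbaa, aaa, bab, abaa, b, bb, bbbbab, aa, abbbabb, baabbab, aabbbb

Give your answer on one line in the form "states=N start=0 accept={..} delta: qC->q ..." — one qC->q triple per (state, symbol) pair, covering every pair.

Grow the machine one transition at a time. Run the examples from 0; the earliest place one falls off (shortest prefix, ties alphabetical) gets sent to the lowest-numbered state that keeps every Accept/Reject pair distinguishable — a pair clashes when both reach the same state with identical unread suffix — and to a fresh state only if none does.
a: 0a undefined. 0a->0: no, a/aaa meet in 0. Open state 1: 0a->1.
b: 0b undefined. 0b->0: no, ab/bab meet in 1 with "b" left. 0b->1: no, a/b meet in 1. Open state 2: 0b->2.
aa: 1a undefined. 1a->0: no, a/aaa meet in 1. 1a->1: no, a/aaa meet in 1. 1a->2: no, ba/aaa meet in 2 with "a" left. Open state 3: 1a->3.
ab: 1b undefined. 1b->0: ok.
ba: 2a undefined. 2a->0: ok.
bb: 2b undefined. 2b->0: no, baba/bb meet in 0. 2b->1: no, a/bb meet in 1. 2b->2: ok.
aaa: 3a undefined. 3a->0: no, baba/baaaa meet in 0. 3a->1: no, a/baaaa meet in 1. 3a->2: ok.
aab: 3b undefined. 3b->0: no, a/aabbaa meet in 1. 3b->1: ok.
All examples now run through 4 states with every (state, symbol) defined. Accept strings end in {0,1}, Reject strings end in {2,3}; accept={0,1}.

states=4 start=0 accept={0,1} delta: 0a->1 0b->2 1a->3 1b->0 2a->0 2b->2 3a->2 3b->1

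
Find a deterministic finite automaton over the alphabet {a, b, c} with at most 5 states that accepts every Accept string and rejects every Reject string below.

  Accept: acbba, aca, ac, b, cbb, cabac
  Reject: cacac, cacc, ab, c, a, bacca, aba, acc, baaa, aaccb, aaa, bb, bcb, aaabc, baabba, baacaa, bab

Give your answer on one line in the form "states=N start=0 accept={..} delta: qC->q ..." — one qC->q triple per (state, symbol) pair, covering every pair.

states=4 start=0 accept={2,3} delta: 0a->1 0b->2 0c->1 1a->1 1b->0 1c->2 2a->3 2b->0 2c->1 3a->0 3b->0 3c->0

State merging on the prefix tree: take the shortest (then alphabetical) example prefix whose next move is undefined and point that move at state 0, else 1, else 2, ...; a target is out if some Accept/Reject pair would then sit in one state with the same input left (inseparable). If every existing state is out, open a new one.
a: 0a undefined. 0a->0: no, ac/c meet in 0 with "c" left. Open state 1: 0a->1.
b: 0b undefined. 0b->0: no, b/bb meet in 0. 0b->1: no, b/a meet in 1. Open state 2: 0b->2.
c: 0c undefined. 0c->0: no, cbb/bb meet in 2 with "b" left. 0c->1: ok.
aa: 1a undefined. 1a->0: no, ac/cacc meet in 1 with "c" left. 1a->1: ok.
ab: 1b undefined. 1b->0: ok.
ac: 1c undefined. 1c->0: no, aca/cacc meet in 1. 1c->1: no, aca/cacac meet in 1. 1c->2: ok.
ba: 2a undefined. 2a->0: no, aca/ab meet in 0. 2a->1: no, aca/c meet in 1. 2a->2: no, acbba/baabba meet in 2 with "bba" left. Open state 3: 2a->3.
bb: 2b undefined. 2b->0: ok.
bc: 2c undefined. 2c->0: no, ac/aaccb meet in 2. 2c->1: ok.
baa: 3a undefined. 3a->0: ok.
bab: 3b undefined. 3b->0: ok.
bac: 3c undefined. 3c->0: ok.
All examples now run through 4 states with every (state, symbol) defined. Accept strings end in {2,3}, Reject strings end in {0,1}; accept={2,3}.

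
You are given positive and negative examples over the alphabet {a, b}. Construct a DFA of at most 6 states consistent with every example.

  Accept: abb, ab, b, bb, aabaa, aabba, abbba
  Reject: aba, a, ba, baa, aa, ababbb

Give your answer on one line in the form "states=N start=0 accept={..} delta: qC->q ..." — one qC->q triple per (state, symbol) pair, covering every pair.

states=5 start=0 accept={0,2,4} delta: 0a->1 0b->0 1a->1 1b->2 2a->3 2b->4 3a->0 3b->2 4a->0 4b->3

State merging on the prefix tree: take the shortest (then alphabetical) example prefix whose next move is undefined and point that move at state 0, else 1, else 2, ...; a target is out if some Accept/Reject pair would then sit in one state with the same input left (inseparable). If every existing state is out, open a new one.
a: 0a undefined. 0a->0: no, aabaa/baa meet in 0 with "baa" left. Open state 1: 0a->1.
b: 0b undefined. 0b->0: ok.
aa: 1a undefined. 1a->0: no, b/baa meet in 0. 1a->1: ok.
ab: 1b undefined. 1b->0: no, abb/ababbb meet in 0. 1b->1: no, abb/aba meet in 1. Open state 2: 1b->2.
aba: 2a undefined. 2a->0: no, b/aba meet in 0. 2a->1: no, aabaa/aba meet in 1. 2a->2: no, ab/aba meet in 2. Open state 3: 2a->3.
abb: 2b undefined. 2b->0: no, aabba/a meet in 1. 2b->1: no, abb/a meet in 1. 2b->2: no, aabba/aba meet in 3. 2b->3: no, abb/aba meet in 3. Open state 4: 2b->4.
abab: 3b undefined. 3b->0: no, b/ababbb meet in 0. 3b->1: no, abb/ababbb meet in 4. 3b->2: ok.
abbb: 4b undefined. 4b->0: no, b/ababbb meet in 0. 4b->1: no, abbba/a meet in 1. 4b->2: no, ab/ababbb meet in 2. 4b->3: ok.
aabaa: 3a undefined. 3a->0: ok.
aabba: 4a undefined. 4a->0: ok.
All examples now run through 5 states with every (state, symbol) defined. Accept strings end in {0,2,4}, Reject strings end in {1,3}; accept={0,2,4}.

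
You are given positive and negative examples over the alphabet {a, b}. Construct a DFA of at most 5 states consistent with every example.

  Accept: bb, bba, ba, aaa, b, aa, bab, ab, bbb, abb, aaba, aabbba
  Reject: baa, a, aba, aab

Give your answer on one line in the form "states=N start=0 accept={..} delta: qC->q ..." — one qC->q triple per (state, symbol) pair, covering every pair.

State merging on the prefix tree: take the shortest (then alphabetical) example prefix whose next move is undefined and point that move at state 0, else 1, else 2, ...; a target is out if some Accept/Reject pair would then sit in one state with the same input left (inseparable). If every existing state is out, open a new one.
a: 0a undefined. 0a->0: no, ba/aba meet in 0 with "ba" left. Open state 1: 0a->1.
b: 0b undefined. 0b->0: no, bba/a meet in 1. 0b->1: no, bba/aba meet in 1 with "ba" left. Open state 2: 0b->2.
aa: 1a undefined. 1a->0: no, aaa/a meet in 1. 1a->1: no, aaa/a meet in 1. 1a->2: no, bb/aab meet in 2 with "b" left. Open state 3: 1a->3.
ab: 1b undefined. 1b->0: ok.
ba: 2a undefined. 2a->0: ok.
bb: 2b undefined. 2b->0: no, bba/baa meet in 1. 2b->1: no, bb/baa meet in 1. 2b->2: ok.
aaa: 3a undefined. 3a->0: ok.
aab: 3b undefined. 3b->0: no, bba/aab meet in 0. 3b->1: ok.
All examples now run through 4 states with every (state, symbol) defined. Accept strings end in {0,2,3}, Reject strings end in {1}; accept={0,2,3}.

states=4 start=0 accept={0,2,3} delta: 0a->1 0b->2 1a->3 1b->0 2a->0 2b->2 3a->0 3b->1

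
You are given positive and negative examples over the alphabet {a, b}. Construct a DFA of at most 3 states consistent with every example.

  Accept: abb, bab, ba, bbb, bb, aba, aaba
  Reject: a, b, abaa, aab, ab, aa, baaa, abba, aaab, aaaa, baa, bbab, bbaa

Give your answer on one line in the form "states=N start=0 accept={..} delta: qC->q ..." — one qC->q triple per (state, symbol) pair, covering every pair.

states=3 start=0 accept={2} delta: 0a->0 0b->1 1a->2 1b->2 2a->0 2b->2

State merging on the prefix tree: take the shortest (then alphabetical) example prefix whose next move is undefined and point that move at state 0, else 1, else 2, ...; a target is out if some Accept/Reject pair would then sit in one state with the same input left (inseparable). If every existing state is out, open a new one.
a: 0a undefined. 0a->0: ok.
b: 0b undefined. 0b->0: no, abb/a meet in 0. Open state 1: 0b->1.
ba: 1a undefined. 1a->0: no, bab/b meet in 1. 1a->1: no, ba/b meet in 1. Open state 2: 1a->2.
bb: 1b undefined. 1b->0: no, abb/a meet in 0. 1b->1: no, abb/b meet in 1. 1b->2: ok.
baa: 2a undefined. 2a->0: ok.
bab: 2b undefined. 2b->0: no, bab/a meet in 0. 2b->1: no, bab/b meet in 1. 2b->2: ok.
All examples now run through 3 states with every (state, symbol) defined. Accept strings end in {2}, Reject strings end in {0,1}; accept={2}.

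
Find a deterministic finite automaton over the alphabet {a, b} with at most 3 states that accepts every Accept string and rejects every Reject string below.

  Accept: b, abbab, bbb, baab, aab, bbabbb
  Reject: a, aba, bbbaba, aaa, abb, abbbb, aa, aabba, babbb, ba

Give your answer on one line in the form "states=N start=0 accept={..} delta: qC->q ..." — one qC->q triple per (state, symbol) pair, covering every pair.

states=3 start=0 accept={1} delta: 0a->0 0b->1 1a->2 1b->0 2a->0 2b->0

State merging on the prefix tree: take the shortest (then alphabetical) example prefix whose next move is undefined and point that move at state 0, else 1, else 2, ...; a target is out if some Accept/Reject pair would then sit in one state with the same input left (inseparable). If every existing state is out, open a new one.
a: 0a undefined. 0a->0: ok.
b: 0b undefined. 0b->0: no, b/a meet in 0. Open state 1: 0b->1.
ba: 1a undefined. 1a->0: no, bbb/babbb meet in 1 with "bb" left. 1a->1: no, b/aba meet in 1. Open state 2: 1a->2.
bb: 1b undefined. 1b->0: ok.
baa: 2a undefined. 2a->0: ok.
bab: 2b undefined. 2b->0: ok.
All examples now run through 3 states with every (state, symbol) defined. Accept strings end in {1}, Reject strings end in {0,2}; accept={1}.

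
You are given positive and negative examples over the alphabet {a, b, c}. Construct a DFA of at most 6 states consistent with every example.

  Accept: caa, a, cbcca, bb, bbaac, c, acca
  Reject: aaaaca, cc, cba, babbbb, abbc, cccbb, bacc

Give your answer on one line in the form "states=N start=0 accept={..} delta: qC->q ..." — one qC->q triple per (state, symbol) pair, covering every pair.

states=3 start=0 accept={0,1} delta: 0a->0 0b->1 0c->1 1a->2 1b->1 1c->2 2a->0 2b->2 2c->2

Fold the examples into a partial DFA from state 0: repeatedly fix the first undefined (state, symbol) met by the shortest-then-alphabetical prefix, trying targets in increasing order and rejecting any under which an Accept and a Reject string meet in one state with the same remainder; add a state when all current targets are rejected. Accepting states are where Accept strings end.
a: 0a undefined. 0a->0: ok.
b: 0b undefined. 0b->0: no, a/babbbb meet in 0. Open state 1: 0b->1.
c: 0c undefined. 0c->0: no, caa/aaaaca meet in 0. 0c->1: ok.
ba: 1a undefined. 1a->0: no, caa/aaaaca meet in 0. 1a->1: no, caa/aaaaca meet in 1. Open state 2: 1a->2.
bb: 1b undefined. 1b->0: no, a/cba meet in 0. 1b->1: ok.
cc: 1c undefined. 1c->0: no, a/cc meet in 0. 1c->1: no, cbcca/aaaaca meet in 2. 1c->2: ok.
bab: 2b undefined. 2b->0: no, bb/babbbb meet in 1. 2b->1: no, bb/babbbb meet in 1. 2b->2: ok.
bac: 2c undefined. 2c->0: no, bb/cccbb meet in 1. 2c->1: no, cbcca/aaaaca meet in 2. 2c->2: ok.
caa: 2a undefined. 2a->0: ok.
All examples now run through 3 states with every (state, symbol) defined. Accept strings end in {0,1}, Reject strings end in {2}; accept={0,1}.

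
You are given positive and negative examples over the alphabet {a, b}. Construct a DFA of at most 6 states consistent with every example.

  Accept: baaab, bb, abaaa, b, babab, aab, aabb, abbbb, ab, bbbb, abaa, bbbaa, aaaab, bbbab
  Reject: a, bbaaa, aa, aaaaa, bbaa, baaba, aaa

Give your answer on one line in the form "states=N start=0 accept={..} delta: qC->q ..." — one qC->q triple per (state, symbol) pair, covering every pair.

Grow the machine one transition at a time. Run the examples from 0; the earliest place one falls off (shortest prefix, ties alphabetical) gets sent to the lowest-numbered state that keeps every Accept/Reject pair distinguishable — a pair clashes when both reach the same state with identical unread suffix — and to a fresh state only if none does.
a: 0a undefined. 0a->0: ok.
b: 0b undefined. 0b->0: no, baaab/a meet in 0. Open state 1: 0b->1.
ba: 1a undefined. 1a->0: no, abaaa/a meet in 0. 1a->1: ok.
bb: 1b undefined. 1b->0: no, baaab/a meet in 0. 1b->1: no, baaab/bbaaa meet in 1. Open state 2: 1b->2.
bba: 2a undefined. 2a->0: ok.
bbb: 2b undefined. 2b->0: no, bbbaa/a meet in 0. 2b->1: ok.
All examples now run through 3 states with every (state, symbol) defined. Accept strings end in {1,2}, Reject strings end in {0}; accept={1,2}.

states=3 start=0 accept={1,2} delta: 0a->0 0b->1 1a->1 1b->2 2a->0 2b->1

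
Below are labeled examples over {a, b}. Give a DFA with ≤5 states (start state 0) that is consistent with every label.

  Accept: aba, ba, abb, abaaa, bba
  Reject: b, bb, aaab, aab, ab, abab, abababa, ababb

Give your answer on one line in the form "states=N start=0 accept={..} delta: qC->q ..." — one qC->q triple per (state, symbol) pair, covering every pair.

states=5 start=0 accept={1,3} delta: 0a->1 0b->0 1a->0 1b->2 2a->3 2b->1 3a->0 3b->4 4a->2 4b->0

Fold the examples into a partial DFA from state 0: repeatedly fix the first undefined (state, symbol) met by the shortest-then-alphabetical prefix, trying targets in increasing order and rejecting any under which an Accept and a Reject string meet in one state with the same remainder; add a state when all current targets are rejected. Accepting states are where Accept strings end.
a: 0a undefined. 0a->0: no, abb/bb meet in 0 with "bb" left. Open state 1: 0a->1.
b: 0b undefined. 0b->0: ok.
aa: 1a undefined. 1a->0: ok.
ab: 1b undefined. 1b->0: no, aba/abababa meet in 1. 1b->1: no, aba/b meet in 0. Open state 2: 1b->2.
aba: 2a undefined. 2a->0: no, aba/b meet in 0. 2a->1: no, aba/abababa meet in 1. 2a->2: no, aba/aaab meet in 2. Open state 3: 2a->3.
abb: 2b undefined. 2b->0: no, abb/b meet in 0. 2b->1: ok.
abaa: 3a undefined. 3a->0: ok.
abab: 3b undefined. 3b->0: no, aba/abababa meet in 3. 3b->1: no, ba/abab meet in 1. 3b->2: no, aba/abababa meet in 3. 3b->3: no, aba/abab meet in 3. Open state 4: 3b->4.
ababa: 4a undefined. 4a->0: no, ba/abababa meet in 1. 4a->1: no, aba/abababa meet in 3. 4a->2: ok.
ababb: 4b undefined. 4b->0: ok.
All examples now run through 5 states with every (state, symbol) defined. Accept strings end in {1,3}, Reject strings end in {0,2,4}; accept={1,3}.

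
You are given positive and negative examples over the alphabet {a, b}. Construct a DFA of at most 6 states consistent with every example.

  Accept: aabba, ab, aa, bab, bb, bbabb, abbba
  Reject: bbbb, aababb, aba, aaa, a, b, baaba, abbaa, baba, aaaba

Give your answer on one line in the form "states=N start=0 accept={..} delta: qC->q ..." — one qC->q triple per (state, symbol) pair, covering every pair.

Grow the machine one transition at a time. Run the examples from 0; the earliest place one falls off (shortest prefix, ties alphabetical) gets sent to the lowest-numbered state that keeps every Accept/Reject pair distinguishable — a pair clashes when both reach the same state with identical unread suffix — and to a fresh state only if none does.
a: 0a undefined. 0a->0: no, ab/b meet in 0 with "b" left. Open state 1: 0a->1.
b: 0b undefined. 0b->0: no, bb/bbbb meet in 0. 0b->1: ok.
aa: 1a undefined. 1a->0: no, aabba/aba meet in 1 with "ba" left. 1a->1: no, aa/aaa meet in 1. Open state 2: 1a->2.
ab: 1b undefined. 1b->0: no, ab/bbbb meet in 0. 1b->1: no, ab/bbbb meet in 1. 1b->2: ok.
aaa: 2a undefined. 2a->0: no, ab/baaba meet in 2. 2a->1: ok.
aab: 2b undefined. 2b->0: no, aabba/abbaa meet in 2. 2b->1: no, aabba/aba meet in 1. 2b->2: no, aabba/aba meet in 1. Open state 3: 2b->3.
aaba: 3a undefined. 3a->0: no, ab/aababb meet in 2. 3a->1: no, ab/abbaa meet in 2. 3a->2: no, ab/baba meet in 2. 3a->3: no, bab/abbaa meet in 3. Open state 4: 3a->4.
aabb: 3b undefined. 3b->0: no, aabba/aba meet in 1. 3b->1: ok.
aabab: 4b undefined. 4b->0: ok.
abbaa: 4a undefined. 4a->0: ok.
All examples now run through 5 states with every (state, symbol) defined. Accept strings end in {2,3}, Reject strings end in {0,1,4}; accept={2,3}.

states=5 start=0 accept={2,3} delta: 0a->1 0b->1 1a->2 1b->2 2a->1 2b->3 3a->4 3b->1 4a->0 4b->0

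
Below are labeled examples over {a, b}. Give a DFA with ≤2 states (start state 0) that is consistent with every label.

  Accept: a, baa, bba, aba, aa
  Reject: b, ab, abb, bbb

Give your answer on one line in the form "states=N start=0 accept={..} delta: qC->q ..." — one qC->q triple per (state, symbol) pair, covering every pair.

Fold the examples into a partial DFA from state 0: repeatedly fix the first undefined (state, symbol) met by the shortest-then-alphabetical prefix, trying targets in increasing order and rejecting any under which an Accept and a Reject string meet in one state with the same remainder; add a state when all current targets are rejected. Accepting states are where Accept strings end.
a: 0a undefined. 0a->0: ok.
b: 0b undefined. 0b->0: no, a/b meet in 0. Open state 1: 0b->1.
ba: 1a undefined. 1a->0: ok.
bb: 1b undefined. 1b->0: no, a/abb meet in 0. 1b->1: ok.
All examples now run through 2 states with every (state, symbol) defined. Accept strings end in {0}, Reject strings end in {1}; accept={0}.

states=2 start=0 accept={0} delta: 0a->0 0b->1 1a->0 1b->1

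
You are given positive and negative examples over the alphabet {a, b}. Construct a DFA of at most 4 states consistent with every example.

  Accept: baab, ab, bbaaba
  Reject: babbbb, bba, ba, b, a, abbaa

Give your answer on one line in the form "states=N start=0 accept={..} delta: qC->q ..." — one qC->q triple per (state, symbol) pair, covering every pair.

State merging on the prefix tree: take the shortest (then alphabetical) example prefix whose next move is undefined and point that move at state 0, else 1, else 2, ...; a target is out if some Accept/Reject pair would then sit in one state with the same input left (inseparable). If every existing state is out, open a new one.
a: 0a undefined. 0a->0: no, ab/b meet in 0 with "b" left. Open state 1: 0a->1.
b: 0b undefined. 0b->0: ok.
ab: 1b undefined. 1b->0: no, ab/babbbb meet in 0. 1b->1: no, ab/babbbb meet in 1. Open state 2: 1b->2.
abb: 2b undefined. 2b->0: ok.
baa: 1a undefined. 1a->0: no, baab/babbbb meet in 0. 1a->1: ok.
bbaaba: 2a undefined. 2a->0: no, bbaaba/babbbb meet in 0. 2a->1: no, bbaaba/bba meet in 1. 2a->2: ok.
All examples now run through 3 states with every (state, symbol) defined. Accept strings end in {2}, Reject strings end in {0,1}; accept={2}.

states=3 start=0 accept={2} delta: 0a->1 0b->0 1a->1 1b->2 2a->2 2b->0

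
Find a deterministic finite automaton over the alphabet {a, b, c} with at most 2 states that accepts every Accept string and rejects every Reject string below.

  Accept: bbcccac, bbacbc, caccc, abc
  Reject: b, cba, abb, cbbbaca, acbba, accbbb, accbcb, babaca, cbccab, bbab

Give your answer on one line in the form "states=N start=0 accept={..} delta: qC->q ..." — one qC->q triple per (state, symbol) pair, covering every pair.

states=2 start=0 accept={1} delta: 0a->0 0b->0 0c->1 1a->0 1b->0 1c->0

Fold the examples into a partial DFA from state 0: repeatedly fix the first undefined (state, symbol) met by the shortest-then-alphabetical prefix, trying targets in increasing order and rejecting any under which an Accept and a Reject string meet in one state with the same remainder; add a state when all current targets are rejected. Accepting states are where Accept strings end.
a: 0a undefined. 0a->0: ok.
b: 0b undefined. 0b->0: ok.
c: 0c undefined. 0c->0: no, bbcccac/b meet in 0. Open state 1: 0c->1.
ca: 1a undefined. 1a->0: ok.
cb: 1b undefined. 1b->0: ok.
acc: 1c undefined. 1c->0: ok.
All examples now run through 2 states with every (state, symbol) defined. Accept strings end in {1}, Reject strings end in {0}; accept={1}.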